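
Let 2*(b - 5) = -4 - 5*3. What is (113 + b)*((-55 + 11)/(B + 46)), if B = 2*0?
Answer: -2387/23 ≈ -103.78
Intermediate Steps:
B = 0
b = -9/2 (b = 5 + (-4 - 5*3)/2 = 5 + (-4 - 15)/2 = 5 + (½)*(-19) = 5 - 19/2 = -9/2 ≈ -4.5000)
(113 + b)*((-55 + 11)/(B + 46)) = (113 - 9/2)*((-55 + 11)/(0 + 46)) = 217*(-44/46)/2 = 217*(-44*1/46)/2 = (217/2)*(-22/23) = -2387/23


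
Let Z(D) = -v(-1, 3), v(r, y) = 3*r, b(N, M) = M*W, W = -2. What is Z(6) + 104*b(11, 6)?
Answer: -1245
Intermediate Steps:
b(N, M) = -2*M (b(N, M) = M*(-2) = -2*M)
Z(D) = 3 (Z(D) = -3*(-1) = -1*(-3) = 3)
Z(6) + 104*b(11, 6) = 3 + 104*(-2*6) = 3 + 104*(-12) = 3 - 1248 = -1245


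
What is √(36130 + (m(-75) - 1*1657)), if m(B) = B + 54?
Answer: 6*√957 ≈ 185.61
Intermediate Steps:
m(B) = 54 + B
√(36130 + (m(-75) - 1*1657)) = √(36130 + ((54 - 75) - 1*1657)) = √(36130 + (-21 - 1657)) = √(36130 - 1678) = √34452 = 6*√957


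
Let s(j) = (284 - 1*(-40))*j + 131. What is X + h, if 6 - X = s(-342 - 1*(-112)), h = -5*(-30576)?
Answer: 227275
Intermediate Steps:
h = 152880
s(j) = 131 + 324*j (s(j) = (284 + 40)*j + 131 = 324*j + 131 = 131 + 324*j)
X = 74395 (X = 6 - (131 + 324*(-342 - 1*(-112))) = 6 - (131 + 324*(-342 + 112)) = 6 - (131 + 324*(-230)) = 6 - (131 - 74520) = 6 - 1*(-74389) = 6 + 74389 = 74395)
X + h = 74395 + 152880 = 227275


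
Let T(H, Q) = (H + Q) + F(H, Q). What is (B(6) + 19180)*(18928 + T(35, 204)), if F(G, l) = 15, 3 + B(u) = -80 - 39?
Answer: 365570556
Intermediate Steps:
B(u) = -122 (B(u) = -3 + (-80 - 39) = -3 - 119 = -122)
T(H, Q) = 15 + H + Q (T(H, Q) = (H + Q) + 15 = 15 + H + Q)
(B(6) + 19180)*(18928 + T(35, 204)) = (-122 + 19180)*(18928 + (15 + 35 + 204)) = 19058*(18928 + 254) = 19058*19182 = 365570556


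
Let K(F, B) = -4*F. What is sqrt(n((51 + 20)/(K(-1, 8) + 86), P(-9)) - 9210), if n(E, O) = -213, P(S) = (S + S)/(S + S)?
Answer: 3*I*sqrt(1047) ≈ 97.072*I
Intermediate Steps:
P(S) = 1 (P(S) = (2*S)/((2*S)) = (2*S)*(1/(2*S)) = 1)
sqrt(n((51 + 20)/(K(-1, 8) + 86), P(-9)) - 9210) = sqrt(-213 - 9210) = sqrt(-9423) = 3*I*sqrt(1047)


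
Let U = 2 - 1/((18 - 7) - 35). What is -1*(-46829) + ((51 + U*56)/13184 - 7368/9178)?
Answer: 531219586043/11344008 ≈ 46828.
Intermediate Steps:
U = 49/24 (U = 2 - 1/(11 - 35) = 2 - 1/(-24) = 2 - 1*(-1/24) = 2 + 1/24 = 49/24 ≈ 2.0417)
-1*(-46829) + ((51 + U*56)/13184 - 7368/9178) = -1*(-46829) + ((51 + (49/24)*56)/13184 - 7368/9178) = 46829 + ((51 + 343/3)*(1/13184) - 7368*1/9178) = 46829 + ((496/3)*(1/13184) - 3684/4589) = 46829 + (31/2472 - 3684/4589) = 46829 - 8964589/11344008 = 531219586043/11344008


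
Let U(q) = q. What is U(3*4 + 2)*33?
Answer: 462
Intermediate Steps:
U(3*4 + 2)*33 = (3*4 + 2)*33 = (12 + 2)*33 = 14*33 = 462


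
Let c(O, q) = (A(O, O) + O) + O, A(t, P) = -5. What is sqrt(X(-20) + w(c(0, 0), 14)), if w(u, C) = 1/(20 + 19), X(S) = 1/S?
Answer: I*sqrt(3705)/390 ≈ 0.15607*I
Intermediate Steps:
c(O, q) = -5 + 2*O (c(O, q) = (-5 + O) + O = -5 + 2*O)
w(u, C) = 1/39
sqrt(X(-20) + w(c(0, 0), 14)) = sqrt(1/(-20) + 1/39) = sqrt(-1/20 + 1/39) = sqrt(-19/780) = I*sqrt(3705)/390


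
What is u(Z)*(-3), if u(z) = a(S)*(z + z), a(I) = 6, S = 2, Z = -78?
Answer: 2808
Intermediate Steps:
u(z) = 12*z (u(z) = 6*(z + z) = 6*(2*z) = 12*z)
u(Z)*(-3) = (12*(-78))*(-3) = -936*(-3) = 2808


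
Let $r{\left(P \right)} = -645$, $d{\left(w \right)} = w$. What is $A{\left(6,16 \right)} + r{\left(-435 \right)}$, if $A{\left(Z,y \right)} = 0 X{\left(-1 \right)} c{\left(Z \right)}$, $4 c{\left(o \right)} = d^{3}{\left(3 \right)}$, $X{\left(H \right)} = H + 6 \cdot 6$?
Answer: $-645$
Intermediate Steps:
$X{\left(H \right)} = 36 + H$ ($X{\left(H \right)} = H + 36 = 36 + H$)
$c{\left(o \right)} = \frac{27}{4}$ ($c{\left(o \right)} = \frac{3^{3}}{4} = \frac{1}{4} \cdot 27 = \frac{27}{4}$)
$A{\left(Z,y \right)} = 0$ ($A{\left(Z,y \right)} = 0 \left(36 - 1\right) \frac{27}{4} = 0 \cdot 35 \cdot \frac{27}{4} = 0 \cdot \frac{27}{4} = 0$)
$A{\left(6,16 \right)} + r{\left(-435 \right)} = 0 - 645 = -645$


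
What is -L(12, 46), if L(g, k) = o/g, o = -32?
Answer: 8/3 ≈ 2.6667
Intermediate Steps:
L(g, k) = -32/g
-L(12, 46) = -(-32)/12 = -1*(-8/3) = 8/3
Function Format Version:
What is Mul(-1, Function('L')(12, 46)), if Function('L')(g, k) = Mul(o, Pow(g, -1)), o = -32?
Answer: Rational(8, 3) ≈ 2.6667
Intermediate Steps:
Function('L')(g, k) = Mul(-32, Pow(g, -1))
Mul(-1, Function('L')(12, 46)) = Mul(-1, Mul(-32, Pow(12, -1))) = Mul(-1, Mul(-32, Rational(1, 12))) = Mul(-1, Rational(-8, 3)) = Rational(8, 3)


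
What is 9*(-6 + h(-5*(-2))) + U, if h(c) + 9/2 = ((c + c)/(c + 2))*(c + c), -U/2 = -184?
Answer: 1147/2 ≈ 573.50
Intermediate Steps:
U = 368 (U = -2*(-184) = 368)
h(c) = -9/2 + 4*c**2/(2 + c) (h(c) = -9/2 + ((c + c)/(c + 2))*(c + c) = -9/2 + ((2*c)/(2 + c))*(2*c) = -9/2 + (2*c/(2 + c))*(2*c) = -9/2 + 4*c**2/(2 + c))
9*(-6 + h(-5*(-2))) + U = 9*(-6 + (-18 - (-45)*(-2) + 8*(-5*(-2))**2)/(2*(2 - 5*(-2)))) + 368 = 9*(-6 + (-18 - 9*10 + 8*10**2)/(2*(2 + 10))) + 368 = 9*(-6 + (1/2)*(-18 - 90 + 8*100)/12) + 368 = 9*(-6 + (1/2)*(1/12)*(-18 - 90 + 800)) + 368 = 9*(-6 + (1/2)*(1/12)*692) + 368 = 9*(-6 + 173/6) + 368 = 9*(137/6) + 368 = 411/2 + 368 = 1147/2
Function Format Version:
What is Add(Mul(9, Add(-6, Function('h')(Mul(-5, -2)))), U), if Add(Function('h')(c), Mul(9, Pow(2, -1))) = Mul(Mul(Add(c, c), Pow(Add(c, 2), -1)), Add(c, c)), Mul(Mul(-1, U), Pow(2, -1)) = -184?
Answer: Rational(1147, 2) ≈ 573.50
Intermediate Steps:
U = 368 (U = Mul(-2, -184) = 368)
Function('h')(c) = Add(Rational(-9, 2), Mul(4, Pow(c, 2), Pow(Add(2, c), -1))) (Function('h')(c) = Add(Rational(-9, 2), Mul(Mul(Add(c, c), Pow(Add(c, 2), -1)), Add(c, c))) = Add(Rational(-9, 2), Mul(Mul(Mul(2, c), Pow(Add(2, c), -1)), Mul(2, c))) = Add(Rational(-9, 2), Mul(Mul(2, c, Pow(Add(2, c), -1)), Mul(2, c))) = Add(Rational(-9, 2), Mul(4, Pow(c, 2), Pow(Add(2, c), -1))))
Add(Mul(9, Add(-6, Function('h')(Mul(-5, -2)))), U) = Add(Mul(9, Add(-6, Mul(Rational(1, 2), Pow(Add(2, Mul(-5, -2)), -1), Add(-18, Mul(-9, Mul(-5, -2)), Mul(8, Pow(Mul(-5, -2), 2)))))), 368) = Add(Mul(9, Add(-6, Mul(Rational(1, 2), Pow(Add(2, 10), -1), Add(-18, Mul(-9, 10), Mul(8, Pow(10, 2)))))), 368) = Add(Mul(9, Add(-6, Mul(Rational(1, 2), Pow(12, -1), Add(-18, -90, Mul(8, 100))))), 368) = Add(Mul(9, Add(-6, Mul(Rational(1, 2), Rational(1, 12), Add(-18, -90, 800)))), 368) = Add(Mul(9, Add(-6, Mul(Rational(1, 2), Rational(1, 12), 692))), 368) = Add(Mul(9, Add(-6, Rational(173, 6))), 368) = Add(Mul(9, Rational(137, 6)), 368) = Add(Rational(411, 2), 368) = Rational(1147, 2)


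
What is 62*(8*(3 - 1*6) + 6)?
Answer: -1116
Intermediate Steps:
62*(8*(3 - 1*6) + 6) = 62*(8*(3 - 6) + 6) = 62*(8*(-3) + 6) = 62*(-24 + 6) = 62*(-18) = -1116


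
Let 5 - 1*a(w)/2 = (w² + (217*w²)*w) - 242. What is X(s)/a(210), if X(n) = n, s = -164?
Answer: 82/2009680853 ≈ 4.0802e-8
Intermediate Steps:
a(w) = 494 - 434*w³ - 2*w² (a(w) = 10 - 2*((w² + (217*w²)*w) - 242) = 10 - 2*((w² + 217*w³) - 242) = 10 - 2*(-242 + w² + 217*w³) = 10 + (484 - 434*w³ - 2*w²) = 494 - 434*w³ - 2*w²)
X(s)/a(210) = -164/(494 - 434*210³ - 2*210²) = -164/(494 - 434*9261000 - 2*44100) = -164/(494 - 4019274000 - 88200) = -164/(-4019361706) = -164*(-1/4019361706) = 82/2009680853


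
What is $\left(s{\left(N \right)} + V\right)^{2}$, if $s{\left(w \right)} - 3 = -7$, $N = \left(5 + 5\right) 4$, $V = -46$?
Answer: $2500$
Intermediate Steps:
$N = 40$ ($N = 10 \cdot 4 = 40$)
$s{\left(w \right)} = -4$ ($s{\left(w \right)} = 3 - 7 = -4$)
$\left(s{\left(N \right)} + V\right)^{2} = \left(-4 - 46\right)^{2} = \left(-50\right)^{2} = 2500$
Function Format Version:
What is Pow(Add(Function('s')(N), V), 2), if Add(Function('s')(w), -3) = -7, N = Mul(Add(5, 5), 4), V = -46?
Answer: 2500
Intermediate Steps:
N = 40 (N = Mul(10, 4) = 40)
Function('s')(w) = -4 (Function('s')(w) = Add(3, -7) = -4)
Pow(Add(Function('s')(N), V), 2) = Pow(Add(-4, -46), 2) = Pow(-50, 2) = 2500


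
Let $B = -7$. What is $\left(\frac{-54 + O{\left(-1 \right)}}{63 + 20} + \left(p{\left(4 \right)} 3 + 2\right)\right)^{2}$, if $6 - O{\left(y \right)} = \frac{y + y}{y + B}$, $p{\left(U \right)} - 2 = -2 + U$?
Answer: $\frac{19847025}{110224} \approx 180.06$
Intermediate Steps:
$p{\left(U \right)} = U$ ($p{\left(U \right)} = 2 + \left(-2 + U\right) = U$)
$O{\left(y \right)} = 6 - \frac{2 y}{-7 + y}$ ($O{\left(y \right)} = 6 - \frac{y + y}{y - 7} = 6 - \frac{2 y}{-7 + y}$)
$\left(\frac{-54 + O{\left(-1 \right)}}{63 + 20} + \left(p{\left(4 \right)} 3 + 2\right)\right)^{2} = \left(\frac{-54 + \frac{2 \left(-21 + 2 \left(-1\right)\right)}{-7 - 1}}{63 + 20} + \left(4 \cdot 3 + 2\right)\right)^{2} = \left(\frac{-54 + \frac{2 \left(-21 - 2\right)}{-8}}{83} + \left(12 + 2\right)\right)^{2} = \left(\left(-54 + 2 \left(- \frac{1}{8}\right) \left(-23\right)\right) \frac{1}{83} + 14\right)^{2} = \left(\left(-54 + \frac{23}{4}\right) \frac{1}{83} + 14\right)^{2} = \left(\left(- \frac{193}{4}\right) \frac{1}{83} + 14\right)^{2} = \left(- \frac{193}{332} + 14\right)^{2} = \left(\frac{4455}{332}\right)^{2} = \frac{19847025}{110224}$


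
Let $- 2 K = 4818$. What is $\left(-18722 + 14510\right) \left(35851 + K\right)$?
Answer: $-140857704$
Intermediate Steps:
$K = -2409$ ($K = \left(- \frac{1}{2}\right) 4818 = -2409$)
$\left(-18722 + 14510\right) \left(35851 + K\right) = \left(-18722 + 14510\right) \left(35851 - 2409\right) = \left(-4212\right) 33442 = -140857704$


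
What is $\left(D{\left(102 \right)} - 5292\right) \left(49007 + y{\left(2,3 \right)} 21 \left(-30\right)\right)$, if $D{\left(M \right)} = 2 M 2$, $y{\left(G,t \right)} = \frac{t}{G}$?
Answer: $-234734808$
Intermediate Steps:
$D{\left(M \right)} = 4 M$
$\left(D{\left(102 \right)} - 5292\right) \left(49007 + y{\left(2,3 \right)} 21 \left(-30\right)\right) = \left(4 \cdot 102 - 5292\right) \left(49007 + \frac{3}{2} \cdot 21 \left(-30\right)\right) = \left(408 - 5292\right) \left(49007 + 3 \cdot \frac{1}{2} \cdot 21 \left(-30\right)\right) = - 4884 \left(49007 + \frac{3}{2} \cdot 21 \left(-30\right)\right) = - 4884 \left(49007 + \frac{63}{2} \left(-30\right)\right) = - 4884 \left(49007 - 945\right) = \left(-4884\right) 48062 = -234734808$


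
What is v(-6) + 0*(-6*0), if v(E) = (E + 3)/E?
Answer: ½ ≈ 0.50000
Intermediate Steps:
v(E) = (3 + E)/E
v(-6) + 0*(-6*0) = (3 - 6)/(-6) + 0*(-6*0) = -⅙*(-3) + 0*0 = ½ + 0 = ½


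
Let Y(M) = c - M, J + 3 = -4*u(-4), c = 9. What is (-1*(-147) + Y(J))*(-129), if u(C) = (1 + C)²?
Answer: -25155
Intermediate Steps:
J = -39 (J = -3 - 4*(1 - 4)² = -3 - 4*(-3)² = -3 - 4*9 = -3 - 36 = -39)
Y(M) = 9 - M
(-1*(-147) + Y(J))*(-129) = (-1*(-147) + (9 - 1*(-39)))*(-129) = (147 + (9 + 39))*(-129) = (147 + 48)*(-129) = 195*(-129) = -25155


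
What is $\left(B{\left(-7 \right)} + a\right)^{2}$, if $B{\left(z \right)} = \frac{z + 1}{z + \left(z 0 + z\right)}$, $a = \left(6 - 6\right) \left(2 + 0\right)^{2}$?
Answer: $\frac{9}{49} \approx 0.18367$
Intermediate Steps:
$a = 0$ ($a = \left(6 - 6\right) 2^{2} = 0 \cdot 4 = 0$)
$B{\left(z \right)} = \frac{1 + z}{2 z}$ ($B{\left(z \right)} = \frac{1 + z}{z + \left(0 + z\right)} = \frac{1 + z}{z + z} = \frac{1 + z}{2 z}$)
$\left(B{\left(-7 \right)} + a\right)^{2} = \left(\frac{1 - 7}{2 \left(-7\right)} + 0\right)^{2} = \left(\frac{1}{2} \left(- \frac{1}{7}\right) \left(-6\right) + 0\right)^{2} = \left(\frac{3}{7} + 0\right)^{2} = \left(\frac{3}{7}\right)^{2} = \frac{9}{49}$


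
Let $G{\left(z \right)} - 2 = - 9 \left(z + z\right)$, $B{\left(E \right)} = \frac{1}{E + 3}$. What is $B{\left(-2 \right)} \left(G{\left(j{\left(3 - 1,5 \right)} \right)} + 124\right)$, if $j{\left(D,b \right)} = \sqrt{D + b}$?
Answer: $126 - 18 \sqrt{7} \approx 78.376$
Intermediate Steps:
$B{\left(E \right)} = \frac{1}{3 + E}$
$G{\left(z \right)} = 2 - 18 z$ ($G{\left(z \right)} = 2 - 9 \left(z + z\right) = 2 - 9 \cdot 2 z = 2 - 18 z$)
$B{\left(-2 \right)} \left(G{\left(j{\left(3 - 1,5 \right)} \right)} + 124\right) = \frac{\left(2 - 18 \sqrt{\left(3 - 1\right) + 5}\right) + 124}{3 - 2} = \frac{\left(2 - 18 \sqrt{2 + 5}\right) + 124}{1} = 1 \left(\left(2 - 18 \sqrt{7}\right) + 124\right) = 1 \left(126 - 18 \sqrt{7}\right) = 126 - 18 \sqrt{7}$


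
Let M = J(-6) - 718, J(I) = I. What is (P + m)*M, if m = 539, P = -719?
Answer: 130320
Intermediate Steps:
M = -724 (M = -6 - 718 = -724)
(P + m)*M = (-719 + 539)*(-724) = -180*(-724) = 130320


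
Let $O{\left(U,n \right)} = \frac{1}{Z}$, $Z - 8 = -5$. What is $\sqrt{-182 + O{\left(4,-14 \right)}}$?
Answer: $\frac{i \sqrt{1635}}{3} \approx 13.478 i$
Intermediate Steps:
$Z = 3$ ($Z = 8 - 5 = 3$)
$O{\left(U,n \right)} = \frac{1}{3}$
$\sqrt{-182 + O{\left(4,-14 \right)}} = \sqrt{-182 + \frac{1}{3}} = \sqrt{- \frac{545}{3}} = \frac{i \sqrt{1635}}{3}$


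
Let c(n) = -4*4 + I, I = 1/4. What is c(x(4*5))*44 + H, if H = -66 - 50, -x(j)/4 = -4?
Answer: -809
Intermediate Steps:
I = ¼ ≈ 0.25000
x(j) = 16 (x(j) = -4*(-4) = 16)
H = -116
c(n) = -63/4 (c(n) = -4*4 + ¼ = -16 + ¼ = -63/4)
c(x(4*5))*44 + H = -63/4*44 - 116 = -693 - 116 = -809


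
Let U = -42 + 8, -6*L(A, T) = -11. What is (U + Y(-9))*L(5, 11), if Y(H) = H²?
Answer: 517/6 ≈ 86.167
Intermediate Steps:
L(A, T) = 11/6 (L(A, T) = -⅙*(-11) = 11/6)
U = -34
(U + Y(-9))*L(5, 11) = (-34 + (-9)²)*(11/6) = (-34 + 81)*(11/6) = 47*(11/6) = 517/6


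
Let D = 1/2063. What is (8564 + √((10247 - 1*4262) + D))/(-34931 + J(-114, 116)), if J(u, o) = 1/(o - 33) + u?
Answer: -355406/1454367 - 166*√1591998533/3000359121 ≈ -0.24658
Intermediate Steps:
D = 1/2063 ≈ 0.00048473
J(u, o) = u + 1/(-33 + o) (J(u, o) = 1/(-33 + o) + u = u + 1/(-33 + o))
(8564 + √((10247 - 1*4262) + D))/(-34931 + J(-114, 116)) = (8564 + √((10247 - 1*4262) + 1/2063))/(-34931 + (1 - 33*(-114) + 116*(-114))/(-33 + 116)) = (8564 + √((10247 - 4262) + 1/2063))/(-34931 + (1 + 3762 - 13224)/83) = (8564 + √(5985 + 1/2063))/(-34931 + (1/83)*(-9461)) = (8564 + √(12347056/2063))/(-34931 - 9461/83) = (8564 + 4*√1591998533/2063)/(-2908734/83) = (8564 + 4*√1591998533/2063)*(-83/2908734) = -355406/1454367 - 166*√1591998533/3000359121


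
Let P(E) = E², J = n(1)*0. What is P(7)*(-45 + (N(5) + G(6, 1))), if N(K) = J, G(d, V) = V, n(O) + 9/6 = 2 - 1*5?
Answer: -2156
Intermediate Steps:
n(O) = -9/2 (n(O) = -3/2 + (2 - 1*5) = -3/2 + (2 - 5) = -3/2 - 3 = -9/2)
J = 0 (J = -9/2*0 = 0)
N(K) = 0
P(7)*(-45 + (N(5) + G(6, 1))) = 7²*(-45 + (0 + 1)) = 49*(-45 + 1) = 49*(-44) = -2156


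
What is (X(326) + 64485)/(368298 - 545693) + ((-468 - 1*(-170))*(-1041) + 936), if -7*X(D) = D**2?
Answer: 386379801691/1241765 ≈ 3.1115e+5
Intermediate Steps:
X(D) = -D**2/7
(X(326) + 64485)/(368298 - 545693) + ((-468 - 1*(-170))*(-1041) + 936) = (-1/7*326**2 + 64485)/(368298 - 545693) + ((-468 - 1*(-170))*(-1041) + 936) = (-1/7*106276 + 64485)/(-177395) + ((-468 + 170)*(-1041) + 936) = (-106276/7 + 64485)*(-1/177395) + (-298*(-1041) + 936) = (345119/7)*(-1/177395) + (310218 + 936) = -345119/1241765 + 311154 = 386379801691/1241765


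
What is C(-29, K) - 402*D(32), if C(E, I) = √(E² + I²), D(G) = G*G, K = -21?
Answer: -411648 + √1282 ≈ -4.1161e+5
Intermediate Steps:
D(G) = G²
C(-29, K) - 402*D(32) = √((-29)² + (-21)²) - 402*32² = √(841 + 441) - 402*1024 = √1282 - 411648 = -411648 + √1282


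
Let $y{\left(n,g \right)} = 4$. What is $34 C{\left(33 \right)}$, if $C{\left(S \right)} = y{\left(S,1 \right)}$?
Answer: $136$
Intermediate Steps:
$C{\left(S \right)} = 4$
$34 C{\left(33 \right)} = 34 \cdot 4 = 136$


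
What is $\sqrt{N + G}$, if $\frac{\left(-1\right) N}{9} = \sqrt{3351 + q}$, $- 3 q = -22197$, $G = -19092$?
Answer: $\sqrt{-19092 - 45 \sqrt{430}} \approx 141.51 i$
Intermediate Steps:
$q = 7399$ ($q = \left(- \frac{1}{3}\right) \left(-22197\right) = 7399$)
$N = - 45 \sqrt{430}$ ($N = - 9 \sqrt{3351 + 7399} = - 9 \sqrt{10750} = - 9 \cdot 5 \sqrt{430} = - 45 \sqrt{430} \approx -933.14$)
$\sqrt{N + G} = \sqrt{- 45 \sqrt{430} - 19092} = \sqrt{-19092 - 45 \sqrt{430}}$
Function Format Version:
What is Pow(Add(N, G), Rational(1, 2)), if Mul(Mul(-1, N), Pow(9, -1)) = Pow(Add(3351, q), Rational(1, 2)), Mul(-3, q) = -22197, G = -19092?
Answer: Pow(Add(-19092, Mul(-45, Pow(430, Rational(1, 2)))), Rational(1, 2)) ≈ Mul(141.51, I)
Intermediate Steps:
q = 7399 (q = Mul(Rational(-1, 3), -22197) = 7399)
N = Mul(-45, Pow(430, Rational(1, 2))) (N = Mul(-9, Pow(Add(3351, 7399), Rational(1, 2))) = Mul(-9, Pow(10750, Rational(1, 2))) = Mul(-9, Mul(5, Pow(430, Rational(1, 2)))) = Mul(-45, Pow(430, Rational(1, 2))) ≈ -933.14)
Pow(Add(N, G), Rational(1, 2)) = Pow(Add(Mul(-45, Pow(430, Rational(1, 2))), -19092), Rational(1, 2)) = Pow(Add(-19092, Mul(-45, Pow(430, Rational(1, 2)))), Rational(1, 2))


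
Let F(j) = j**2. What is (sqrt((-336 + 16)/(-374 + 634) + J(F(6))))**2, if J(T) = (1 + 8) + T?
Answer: 569/13 ≈ 43.769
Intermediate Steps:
J(T) = 9 + T
(sqrt((-336 + 16)/(-374 + 634) + J(F(6))))**2 = (sqrt((-336 + 16)/(-374 + 634) + (9 + 6**2)))**2 = (sqrt(-320/260 + (9 + 36)))**2 = (sqrt(-320*1/260 + 45))**2 = (sqrt(-16/13 + 45))**2 = (sqrt(569/13))**2 = (sqrt(7397)/13)**2 = 569/13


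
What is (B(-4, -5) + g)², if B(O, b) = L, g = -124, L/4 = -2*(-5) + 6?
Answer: 3600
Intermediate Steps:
L = 64 (L = 4*(-2*(-5) + 6) = 4*(10 + 6) = 4*16 = 64)
B(O, b) = 64
(B(-4, -5) + g)² = (64 - 124)² = (-60)² = 3600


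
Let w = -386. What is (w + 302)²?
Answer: 7056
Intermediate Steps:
(w + 302)² = (-386 + 302)² = (-84)² = 7056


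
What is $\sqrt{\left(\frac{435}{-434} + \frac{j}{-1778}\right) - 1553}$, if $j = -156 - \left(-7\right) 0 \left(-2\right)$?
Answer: $\frac{i \sqrt{4720783007234}}{55118} \approx 39.42 i$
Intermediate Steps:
$j = -156$ ($j = -156 - 0 \left(-2\right) = -156 - 0 = -156 + 0 = -156$)
$\sqrt{\left(\frac{435}{-434} + \frac{j}{-1778}\right) - 1553} = \sqrt{\left(\frac{435}{-434} - \frac{156}{-1778}\right) - 1553} = \sqrt{\left(435 \left(- \frac{1}{434}\right) - - \frac{78}{889}\right) - 1553} = \sqrt{\left(- \frac{435}{434} + \frac{78}{889}\right) - 1553} = \sqrt{- \frac{50409}{55118} - 1553} = \sqrt{- \frac{85648663}{55118}} = \frac{i \sqrt{4720783007234}}{55118}$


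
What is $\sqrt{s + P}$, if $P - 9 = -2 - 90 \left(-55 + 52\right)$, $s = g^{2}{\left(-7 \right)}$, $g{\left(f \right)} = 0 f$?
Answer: $\sqrt{277} \approx 16.643$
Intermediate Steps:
$g{\left(f \right)} = 0$
$s = 0$ ($s = 0^{2} = 0$)
$P = 277$ ($P = 9 - \left(2 + 90 \left(-55 + 52\right)\right) = 9 - -268 = 9 + \left(-2 + 270\right) = 9 + 268 = 277$)
$\sqrt{s + P} = \sqrt{0 + 277} = \sqrt{277}$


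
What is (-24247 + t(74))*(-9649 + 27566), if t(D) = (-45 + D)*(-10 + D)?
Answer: -401179547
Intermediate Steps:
(-24247 + t(74))*(-9649 + 27566) = (-24247 + (450 + 74² - 55*74))*(-9649 + 27566) = (-24247 + (450 + 5476 - 4070))*17917 = (-24247 + 1856)*17917 = -22391*17917 = -401179547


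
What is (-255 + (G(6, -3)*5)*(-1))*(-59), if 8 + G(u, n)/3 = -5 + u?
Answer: 8850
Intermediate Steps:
G(u, n) = -39 + 3*u (G(u, n) = -24 + 3*(-5 + u) = -24 + (-15 + 3*u) = -39 + 3*u)
(-255 + (G(6, -3)*5)*(-1))*(-59) = (-255 + ((-39 + 3*6)*5)*(-1))*(-59) = (-255 + ((-39 + 18)*5)*(-1))*(-59) = (-255 - 21*5*(-1))*(-59) = (-255 - 105*(-1))*(-59) = (-255 + 105)*(-59) = -150*(-59) = 8850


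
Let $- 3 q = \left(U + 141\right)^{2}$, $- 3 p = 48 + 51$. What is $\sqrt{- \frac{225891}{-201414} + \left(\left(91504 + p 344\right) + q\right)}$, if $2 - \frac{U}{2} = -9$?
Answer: $\frac{\sqrt{2892339541613958}}{201414} \approx 267.01$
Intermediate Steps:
$U = 22$ ($U = 4 - -18 = 4 + 18 = 22$)
$p = -33$ ($p = - \frac{48 + 51}{3} = \left(- \frac{1}{3}\right) 99 = -33$)
$q = - \frac{26569}{3}$ ($q = - \frac{\left(22 + 141\right)^{2}}{3} = - \frac{163^{2}}{3} = \left(- \frac{1}{3}\right) 26569 = - \frac{26569}{3} \approx -8856.3$)
$\sqrt{- \frac{225891}{-201414} + \left(\left(91504 + p 344\right) + q\right)} = \sqrt{- \frac{225891}{-201414} + \left(\left(91504 - 11352\right) - \frac{26569}{3}\right)} = \sqrt{\left(-225891\right) \left(- \frac{1}{201414}\right) + \left(\left(91504 - 11352\right) - \frac{26569}{3}\right)} = \sqrt{\frac{75297}{67138} + \left(80152 - \frac{26569}{3}\right)} = \sqrt{\frac{75297}{67138} + \frac{213887}{3}} = \sqrt{\frac{14360171297}{201414}} = \frac{\sqrt{2892339541613958}}{201414}$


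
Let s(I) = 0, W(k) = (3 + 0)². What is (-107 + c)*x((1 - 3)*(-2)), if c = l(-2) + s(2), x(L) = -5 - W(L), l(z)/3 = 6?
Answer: 1246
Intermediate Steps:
l(z) = 18 (l(z) = 3*6 = 18)
W(k) = 9 (W(k) = 3² = 9)
x(L) = -14 (x(L) = -5 - 1*9 = -5 - 9 = -14)
c = 18 (c = 18 + 0 = 18)
(-107 + c)*x((1 - 3)*(-2)) = (-107 + 18)*(-14) = -89*(-14) = 1246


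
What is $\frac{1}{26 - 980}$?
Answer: $- \frac{1}{954} \approx -0.0010482$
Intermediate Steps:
$\frac{1}{26 - 980} = \frac{1}{-954} = - \frac{1}{954}$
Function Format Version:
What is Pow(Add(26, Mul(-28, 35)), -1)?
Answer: Rational(-1, 954) ≈ -0.0010482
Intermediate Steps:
Pow(Add(26, Mul(-28, 35)), -1) = Pow(Add(26, -980), -1) = Pow(-954, -1) = Rational(-1, 954)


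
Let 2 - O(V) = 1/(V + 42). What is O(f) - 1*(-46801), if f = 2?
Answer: 2059331/44 ≈ 46803.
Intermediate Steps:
O(V) = 2 - 1/(42 + V) (O(V) = 2 - 1/(V + 42) = 2 - 1/(42 + V))
O(f) - 1*(-46801) = (83 + 2*2)/(42 + 2) - 1*(-46801) = (83 + 4)/44 + 46801 = (1/44)*87 + 46801 = 87/44 + 46801 = 2059331/44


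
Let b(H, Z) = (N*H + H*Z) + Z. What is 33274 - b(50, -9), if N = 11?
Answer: 33183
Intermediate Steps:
b(H, Z) = Z + 11*H + H*Z (b(H, Z) = (11*H + H*Z) + Z = Z + 11*H + H*Z)
33274 - b(50, -9) = 33274 - (-9 + 11*50 + 50*(-9)) = 33274 - (-9 + 550 - 450) = 33274 - 1*91 = 33274 - 91 = 33183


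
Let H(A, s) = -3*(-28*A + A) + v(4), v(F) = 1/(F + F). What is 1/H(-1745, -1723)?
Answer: -8/1130759 ≈ -7.0749e-6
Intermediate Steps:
v(F) = 1/(2*F)
H(A, s) = ⅛ + 81*A (H(A, s) = -3*(-28*A + A) + (½)/4 = -(-81)*A + (½)*(¼) = 81*A + ⅛ = ⅛ + 81*A)
1/H(-1745, -1723) = 1/(⅛ + 81*(-1745)) = 1/(⅛ - 141345) = 1/(-1130759/8) = -8/1130759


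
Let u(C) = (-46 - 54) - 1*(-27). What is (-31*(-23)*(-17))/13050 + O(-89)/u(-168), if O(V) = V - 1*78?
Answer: 1294517/952650 ≈ 1.3589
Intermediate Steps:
O(V) = -78 + V (O(V) = V - 78 = -78 + V)
u(C) = -73 (u(C) = -100 + 27 = -73)
(-31*(-23)*(-17))/13050 + O(-89)/u(-168) = (-31*(-23)*(-17))/13050 + (-78 - 89)/(-73) = (713*(-17))*(1/13050) - 167*(-1/73) = -12121*1/13050 + 167/73 = -12121/13050 + 167/73 = 1294517/952650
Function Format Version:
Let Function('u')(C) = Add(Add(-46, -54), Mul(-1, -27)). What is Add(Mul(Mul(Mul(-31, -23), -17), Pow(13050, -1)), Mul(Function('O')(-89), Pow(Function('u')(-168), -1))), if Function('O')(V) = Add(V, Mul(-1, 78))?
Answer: Rational(1294517, 952650) ≈ 1.3589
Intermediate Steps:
Function('O')(V) = Add(-78, V) (Function('O')(V) = Add(V, -78) = Add(-78, V))
Function('u')(C) = -73 (Function('u')(C) = Add(-100, 27) = -73)
Add(Mul(Mul(Mul(-31, -23), -17), Pow(13050, -1)), Mul(Function('O')(-89), Pow(Function('u')(-168), -1))) = Add(Mul(Mul(Mul(-31, -23), -17), Pow(13050, -1)), Mul(Add(-78, -89), Pow(-73, -1))) = Add(Mul(Mul(713, -17), Rational(1, 13050)), Mul(-167, Rational(-1, 73))) = Add(Mul(-12121, Rational(1, 13050)), Rational(167, 73)) = Add(Rational(-12121, 13050), Rational(167, 73)) = Rational(1294517, 952650)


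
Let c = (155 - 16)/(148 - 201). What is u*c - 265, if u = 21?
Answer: -16964/53 ≈ -320.08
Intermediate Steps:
c = -139/53 (c = 139/(-53) = 139*(-1/53) = -139/53 ≈ -2.6226)
u*c - 265 = 21*(-139/53) - 265 = -2919/53 - 265 = -16964/53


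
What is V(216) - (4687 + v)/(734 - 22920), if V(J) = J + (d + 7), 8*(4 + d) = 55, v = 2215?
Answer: 20072659/88744 ≈ 226.19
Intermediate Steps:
d = 23/8 (d = -4 + (⅛)*55 = -4 + 55/8 = 23/8 ≈ 2.8750)
V(J) = 79/8 + J (V(J) = J + (23/8 + 7) = J + 79/8 = 79/8 + J)
V(216) - (4687 + v)/(734 - 22920) = (79/8 + 216) - (4687 + 2215)/(734 - 22920) = 1807/8 - 6902/(-22186) = 1807/8 - 6902*(-1)/22186 = 1807/8 - 1*(-3451/11093) = 1807/8 + 3451/11093 = 20072659/88744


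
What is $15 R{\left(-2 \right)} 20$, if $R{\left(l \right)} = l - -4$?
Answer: $600$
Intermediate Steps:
$R{\left(l \right)} = 4 + l$ ($R{\left(l \right)} = l + 4 = 4 + l$)
$15 R{\left(-2 \right)} 20 = 15 \left(4 - 2\right) 20 = 15 \cdot 2 \cdot 20 = 30 \cdot 20 = 600$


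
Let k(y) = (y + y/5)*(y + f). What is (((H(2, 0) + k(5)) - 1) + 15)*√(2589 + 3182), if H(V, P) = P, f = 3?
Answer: 62*√5771 ≈ 4710.0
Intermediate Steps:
k(y) = 6*y*(3 + y)/5 (k(y) = (y + y/5)*(y + 3) = (y + y*(⅕))*(3 + y) = (y + y/5)*(3 + y) = (6*y/5)*(3 + y) = 6*y*(3 + y)/5)
(((H(2, 0) + k(5)) - 1) + 15)*√(2589 + 3182) = (((0 + (6/5)*5*(3 + 5)) - 1) + 15)*√(2589 + 3182) = (((0 + (6/5)*5*8) - 1) + 15)*√5771 = (((0 + 48) - 1) + 15)*√5771 = ((48 - 1) + 15)*√5771 = (47 + 15)*√5771 = 62*√5771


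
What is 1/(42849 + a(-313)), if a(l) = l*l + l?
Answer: 1/140505 ≈ 7.1172e-6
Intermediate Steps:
a(l) = l + l**2 (a(l) = l**2 + l = l + l**2)
1/(42849 + a(-313)) = 1/(42849 - 313*(1 - 313)) = 1/(42849 - 313*(-312)) = 1/(42849 + 97656) = 1/140505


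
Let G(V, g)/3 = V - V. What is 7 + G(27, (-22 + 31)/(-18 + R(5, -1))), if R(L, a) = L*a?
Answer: 7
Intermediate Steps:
G(V, g) = 0 (G(V, g) = 3*(V - V) = 3*0 = 0)
7 + G(27, (-22 + 31)/(-18 + R(5, -1))) = 7 + 0 = 7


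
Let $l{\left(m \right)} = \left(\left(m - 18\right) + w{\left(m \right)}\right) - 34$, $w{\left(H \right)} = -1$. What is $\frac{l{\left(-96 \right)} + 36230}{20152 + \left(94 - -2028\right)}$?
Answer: $\frac{36081}{22274} \approx 1.6199$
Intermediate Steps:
$l{\left(m \right)} = -53 + m$ ($l{\left(m \right)} = \left(\left(m - 18\right) - 1\right) - 34 = \left(\left(-18 + m\right) - 1\right) - 34 = \left(-19 + m\right) - 34 = -53 + m$)
$\frac{l{\left(-96 \right)} + 36230}{20152 + \left(94 - -2028\right)} = \frac{\left(-53 - 96\right) + 36230}{20152 + \left(94 - -2028\right)} = \frac{-149 + 36230}{20152 + \left(94 + 2028\right)} = \frac{36081}{20152 + 2122} = \frac{36081}{22274}$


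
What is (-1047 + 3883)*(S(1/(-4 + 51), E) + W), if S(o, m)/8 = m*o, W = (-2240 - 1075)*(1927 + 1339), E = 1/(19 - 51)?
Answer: -1443124493389/47 ≈ -3.0705e+10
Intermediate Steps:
E = -1/32 (E = 1/(-32) = -1/32 ≈ -0.031250)
W = -10826790 (W = -3315*3266 = -10826790)
S(o, m) = 8*m*o (S(o, m) = 8*(m*o) = 8*m*o)
(-1047 + 3883)*(S(1/(-4 + 51), E) + W) = (-1047 + 3883)*(8*(-1/32)/(-4 + 51) - 10826790) = 2836*(8*(-1/32)/47 - 10826790) = 2836*(8*(-1/32)*(1/47) - 10826790) = 2836*(-1/188 - 10826790) = 2836*(-2035436521/188) = -1443124493389/47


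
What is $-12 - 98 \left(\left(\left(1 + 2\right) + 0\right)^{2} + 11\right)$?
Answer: $-1972$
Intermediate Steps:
$-12 - 98 \left(\left(\left(1 + 2\right) + 0\right)^{2} + 11\right) = -12 - 98 \left(\left(3 + 0\right)^{2} + 11\right) = -12 - 98 \left(3^{2} + 11\right) = -12 - 98 \left(9 + 11\right) = -12 - 1960 = -1972$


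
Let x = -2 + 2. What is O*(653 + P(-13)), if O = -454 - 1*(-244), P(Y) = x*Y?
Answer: -137130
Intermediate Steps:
x = 0
P(Y) = 0 (P(Y) = 0*Y = 0)
O = -210 (O = -454 + 244 = -210)
O*(653 + P(-13)) = -210*(653 + 0) = -210*653 = -137130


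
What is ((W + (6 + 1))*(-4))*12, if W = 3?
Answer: -480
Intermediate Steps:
((W + (6 + 1))*(-4))*12 = ((3 + (6 + 1))*(-4))*12 = ((3 + 7)*(-4))*12 = (10*(-4))*12 = -40*12 = -480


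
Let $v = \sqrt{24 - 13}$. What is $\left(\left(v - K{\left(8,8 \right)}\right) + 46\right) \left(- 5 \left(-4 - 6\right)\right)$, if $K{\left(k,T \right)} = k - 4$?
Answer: $2100 + 50 \sqrt{11} \approx 2265.8$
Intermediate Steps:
$K{\left(k,T \right)} = -4 + k$ ($K{\left(k,T \right)} = k - 4 = -4 + k$)
$v = \sqrt{11} \approx 3.3166$
$\left(\left(v - K{\left(8,8 \right)}\right) + 46\right) \left(- 5 \left(-4 - 6\right)\right) = \left(\left(\sqrt{11} - \left(-4 + 8\right)\right) + 46\right) \left(- 5 \left(-4 - 6\right)\right) = \left(\left(\sqrt{11} - 4\right) + 46\right) \left(\left(-5\right) \left(-10\right)\right) = \left(\left(\sqrt{11} - 4\right) + 46\right) 50 = \left(\left(-4 + \sqrt{11}\right) + 46\right) 50 = \left(42 + \sqrt{11}\right) 50 = 2100 + 50 \sqrt{11}$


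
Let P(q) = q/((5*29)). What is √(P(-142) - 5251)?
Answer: I*√110422865/145 ≈ 72.471*I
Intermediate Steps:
P(q) = q/145
√(P(-142) - 5251) = √((1/145)*(-142) - 5251) = √(-142/145 - 5251) = √(-761537/145) = I*√110422865/145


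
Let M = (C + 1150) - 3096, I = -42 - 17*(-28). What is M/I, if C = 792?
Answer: -577/217 ≈ -2.6590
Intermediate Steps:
I = 434 (I = -42 + 476 = 434)
M = -1154 (M = (792 + 1150) - 3096 = 1942 - 3096 = -1154)
M/I = -1154/434 = -1154*1/434 = -577/217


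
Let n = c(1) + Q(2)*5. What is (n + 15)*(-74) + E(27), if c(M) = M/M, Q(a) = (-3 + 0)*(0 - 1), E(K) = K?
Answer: -2267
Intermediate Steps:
Q(a) = 3 (Q(a) = -3*(-1) = 3)
c(M) = 1
n = 16 (n = 1 + 3*5 = 1 + 15 = 16)
(n + 15)*(-74) + E(27) = (16 + 15)*(-74) + 27 = 31*(-74) + 27 = -2294 + 27 = -2267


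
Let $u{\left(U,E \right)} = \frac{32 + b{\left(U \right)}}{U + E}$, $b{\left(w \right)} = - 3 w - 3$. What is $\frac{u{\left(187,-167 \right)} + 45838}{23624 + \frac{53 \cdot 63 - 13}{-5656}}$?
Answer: $\frac{647773196}{334035045} \approx 1.9392$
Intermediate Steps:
$b{\left(w \right)} = -3 - 3 w$
$u{\left(U,E \right)} = \frac{29 - 3 U}{E + U}$ ($u{\left(U,E \right)} = \frac{32 - \left(3 + 3 U\right)}{U + E} = \frac{29 - 3 U}{E + U}$)
$\frac{u{\left(187,-167 \right)} + 45838}{23624 + \frac{53 \cdot 63 - 13}{-5656}} = \frac{\frac{29 - 561}{-167 + 187} + 45838}{23624 + \frac{53 \cdot 63 - 13}{-5656}} = \frac{\frac{29 - 561}{20} + 45838}{23624 + \left(3339 - 13\right) \left(- \frac{1}{5656}\right)} = \frac{\frac{1}{20} \left(-532\right) + 45838}{23624 + 3326 \left(- \frac{1}{5656}\right)} = \frac{- \frac{133}{5} + 45838}{23624 - \frac{1663}{2828}} = \frac{229057}{5 \cdot \frac{66807009}{2828}} = \frac{229057}{5} \cdot \frac{2828}{66807009} = \frac{647773196}{334035045}$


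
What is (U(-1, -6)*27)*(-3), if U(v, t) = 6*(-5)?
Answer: 2430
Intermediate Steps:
U(v, t) = -30
(U(-1, -6)*27)*(-3) = -30*27*(-3) = -810*(-3) = 2430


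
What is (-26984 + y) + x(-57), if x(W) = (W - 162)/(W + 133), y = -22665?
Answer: -3773543/76 ≈ -49652.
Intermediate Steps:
x(W) = (-162 + W)/(133 + W)
(-26984 + y) + x(-57) = (-26984 - 22665) + (-162 - 57)/(133 - 57) = -49649 - 219/76 = -3773543/76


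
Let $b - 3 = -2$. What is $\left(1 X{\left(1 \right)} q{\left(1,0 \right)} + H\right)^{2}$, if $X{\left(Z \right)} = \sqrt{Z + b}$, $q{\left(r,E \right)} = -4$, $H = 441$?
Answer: $194513 - 3528 \sqrt{2} \approx 1.8952 \cdot 10^{5}$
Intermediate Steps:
$b = 1$ ($b = 3 - 2 = 1$)
$X{\left(Z \right)} = \sqrt{1 + Z}$ ($X{\left(Z \right)} = \sqrt{Z + 1} = \sqrt{1 + Z}$)
$\left(1 X{\left(1 \right)} q{\left(1,0 \right)} + H\right)^{2} = \left(1 \sqrt{1 + 1} \left(-4\right) + 441\right)^{2} = \left(1 \sqrt{2} \left(-4\right) + 441\right)^{2} = \left(\sqrt{2} \left(-4\right) + 441\right)^{2} = \left(- 4 \sqrt{2} + 441\right)^{2} = \left(441 - 4 \sqrt{2}\right)^{2}$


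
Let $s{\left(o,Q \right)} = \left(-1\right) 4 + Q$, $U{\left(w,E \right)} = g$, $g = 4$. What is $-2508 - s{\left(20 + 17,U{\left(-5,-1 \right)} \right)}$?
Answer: $-2508$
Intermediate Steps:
$U{\left(w,E \right)} = 4$
$s{\left(o,Q \right)} = -4 + Q$
$-2508 - s{\left(20 + 17,U{\left(-5,-1 \right)} \right)} = -2508 - \left(-4 + 4\right) = -2508 - 0 = -2508 + 0 = -2508$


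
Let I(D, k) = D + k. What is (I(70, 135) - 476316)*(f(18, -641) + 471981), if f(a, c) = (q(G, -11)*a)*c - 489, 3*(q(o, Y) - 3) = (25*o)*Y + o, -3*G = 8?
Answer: 1129938048526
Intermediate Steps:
G = -8/3 (G = -⅓*8 = -8/3 ≈ -2.6667)
q(o, Y) = 3 + o/3 + 25*Y*o/3 (q(o, Y) = 3 + ((25*o)*Y + o)/3 = 3 + (25*Y*o + o)/3 = 3 + (o + 25*Y*o)/3 = 3 + (o/3 + 25*Y*o/3) = 3 + o/3 + 25*Y*o/3)
f(a, c) = -489 + 2219*a*c/9 (f(a, c) = ((3 + (⅓)*(-8/3) + (25/3)*(-11)*(-8/3))*a)*c - 489 = ((3 - 8/9 + 2200/9)*a)*c - 489 = (2219*a/9)*c - 489 = 2219*a*c/9 - 489 = -489 + 2219*a*c/9)
(I(70, 135) - 476316)*(f(18, -641) + 471981) = ((70 + 135) - 476316)*((-489 + (2219/9)*18*(-641)) + 471981) = (205 - 476316)*((-489 - 2844758) + 471981) = -476111*(-2845247 + 471981) = -476111*(-2373266) = 1129938048526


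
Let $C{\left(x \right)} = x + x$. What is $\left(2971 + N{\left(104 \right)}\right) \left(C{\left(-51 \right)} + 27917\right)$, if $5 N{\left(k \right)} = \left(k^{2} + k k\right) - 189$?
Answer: $201925774$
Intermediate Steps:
$C{\left(x \right)} = 2 x$
$N{\left(k \right)} = - \frac{189}{5} + \frac{2 k^{2}}{5}$ ($N{\left(k \right)} = \frac{\left(k^{2} + k k\right) - 189}{5} = \frac{\left(k^{2} + k^{2}\right) - 189}{5} = \frac{2 k^{2} - 189}{5} = \frac{-189 + 2 k^{2}}{5} = - \frac{189}{5} + \frac{2 k^{2}}{5}$)
$\left(2971 + N{\left(104 \right)}\right) \left(C{\left(-51 \right)} + 27917\right) = \left(2971 - \left(\frac{189}{5} - \frac{2 \cdot 104^{2}}{5}\right)\right) \left(2 \left(-51\right) + 27917\right) = \left(2971 + \left(- \frac{189}{5} + \frac{2}{5} \cdot 10816\right)\right) \left(-102 + 27917\right) = \left(2971 + \left(- \frac{189}{5} + \frac{21632}{5}\right)\right) 27815 = \left(2971 + \frac{21443}{5}\right) 27815 = \frac{36298}{5} \cdot 27815 = 201925774$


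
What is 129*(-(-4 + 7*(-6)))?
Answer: 5934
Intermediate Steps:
129*(-(-4 + 7*(-6))) = 129*(-(-4 - 42)) = 129*(-1*(-46)) = 129*46 = 5934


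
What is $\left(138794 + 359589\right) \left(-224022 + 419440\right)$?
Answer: $97393009094$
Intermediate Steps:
$\left(138794 + 359589\right) \left(-224022 + 419440\right) = 498383 \cdot 195418 = 97393009094$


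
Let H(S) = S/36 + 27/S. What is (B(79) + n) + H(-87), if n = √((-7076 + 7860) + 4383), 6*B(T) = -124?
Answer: -8141/348 + √5167 ≈ 48.488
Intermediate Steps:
B(T) = -62/3 (B(T) = (⅙)*(-124) = -62/3)
H(S) = 27/S + S/36 (H(S) = S*(1/36) + 27/S = S/36 + 27/S = 27/S + S/36)
n = √5167 (n = √(784 + 4383) = √5167 ≈ 71.882)
(B(79) + n) + H(-87) = (-62/3 + √5167) + (27/(-87) + (1/36)*(-87)) = (-62/3 + √5167) + (27*(-1/87) - 29/12) = (-62/3 + √5167) + (-9/29 - 29/12) = (-62/3 + √5167) - 949/348 = -8141/348 + √5167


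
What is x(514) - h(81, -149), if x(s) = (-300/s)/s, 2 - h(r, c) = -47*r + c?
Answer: -261422017/66049 ≈ -3958.0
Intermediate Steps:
h(r, c) = 2 - c + 47*r (h(r, c) = 2 - (-47*r + c) = 2 - (c - 47*r) = 2 + (-c + 47*r) = 2 - c + 47*r)
x(s) = -300/s²
x(514) - h(81, -149) = -300/514² - (2 - 1*(-149) + 47*81) = -300*1/264196 - (2 + 149 + 3807) = -75/66049 - 1*3958 = -75/66049 - 3958 = -261422017/66049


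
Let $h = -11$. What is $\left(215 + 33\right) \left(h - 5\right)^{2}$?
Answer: $63488$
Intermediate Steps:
$\left(215 + 33\right) \left(h - 5\right)^{2} = \left(215 + 33\right) \left(-11 - 5\right)^{2} = 248 \left(-16\right)^{2} = 248 \cdot 256 = 63488$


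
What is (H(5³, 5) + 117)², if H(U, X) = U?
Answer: 58564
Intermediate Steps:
(H(5³, 5) + 117)² = (5³ + 117)² = (125 + 117)² = 242² = 58564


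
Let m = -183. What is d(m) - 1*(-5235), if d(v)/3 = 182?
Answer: 5781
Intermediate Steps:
d(v) = 546 (d(v) = 3*182 = 546)
d(m) - 1*(-5235) = 546 - 1*(-5235) = 546 + 5235 = 5781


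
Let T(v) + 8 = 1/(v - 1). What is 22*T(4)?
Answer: -506/3 ≈ -168.67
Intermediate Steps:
T(v) = -8 + 1/(-1 + v) (T(v) = -8 + 1/(v - 1) = -8 + 1/(-1 + v))
22*T(4) = 22*((9 - 8*4)/(-1 + 4)) = 22*((9 - 32)/3) = 22*((⅓)*(-23)) = 22*(-23/3) = -506/3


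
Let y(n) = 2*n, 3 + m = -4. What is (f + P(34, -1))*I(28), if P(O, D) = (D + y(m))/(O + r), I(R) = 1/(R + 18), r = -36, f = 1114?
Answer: 2243/92 ≈ 24.380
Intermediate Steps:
m = -7 (m = -3 - 4 = -7)
I(R) = 1/(18 + R)
P(O, D) = (-14 + D)/(-36 + O) (P(O, D) = (D + 2*(-7))/(O - 36) = (D - 14)/(-36 + O) = (-14 + D)/(-36 + O))
(f + P(34, -1))*I(28) = (1114 + (-14 - 1)/(-36 + 34))/(18 + 28) = (1114 - 15/(-2))/46 = (1114 - ½*(-15))*(1/46) = (1114 + 15/2)*(1/46) = (2243/2)*(1/46) = 2243/92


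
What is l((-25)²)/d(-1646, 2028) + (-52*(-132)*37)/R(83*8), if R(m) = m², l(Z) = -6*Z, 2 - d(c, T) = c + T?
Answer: 5468337/523564 ≈ 10.444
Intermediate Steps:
d(c, T) = 2 - T - c (d(c, T) = 2 - (c + T) = 2 - (T + c) = 2 + (-T - c) = 2 - T - c)
l((-25)²)/d(-1646, 2028) + (-52*(-132)*37)/R(83*8) = (-6*(-25)²)/(2 - 1*2028 - 1*(-1646)) + (-52*(-132)*37)/((83*8)²) = (-6*625)/(2 - 2028 + 1646) + (6864*37)/(664²) = -3750/(-380) + 253968/440896 = -3750*(-1/380) + 253968*(1/440896) = 375/38 + 15873/27556 = 5468337/523564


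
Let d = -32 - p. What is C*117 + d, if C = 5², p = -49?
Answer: 2942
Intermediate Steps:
d = 17 (d = -32 - 1*(-49) = -32 + 49 = 17)
C = 25
C*117 + d = 25*117 + 17 = 2925 + 17 = 2942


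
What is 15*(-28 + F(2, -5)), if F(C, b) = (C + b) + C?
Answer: -435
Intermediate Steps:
F(C, b) = b + 2*C
15*(-28 + F(2, -5)) = 15*(-28 + (-5 + 2*2)) = 15*(-28 + (-5 + 4)) = 15*(-28 - 1) = 15*(-29) = -435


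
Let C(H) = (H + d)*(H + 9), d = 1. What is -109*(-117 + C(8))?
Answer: -3924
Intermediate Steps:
C(H) = (1 + H)*(9 + H) (C(H) = (H + 1)*(H + 9) = (1 + H)*(9 + H))
-109*(-117 + C(8)) = -109*(-117 + (9 + 8² + 10*8)) = -109*(-117 + (9 + 64 + 80)) = -109*(-117 + 153) = -109*36 = -3924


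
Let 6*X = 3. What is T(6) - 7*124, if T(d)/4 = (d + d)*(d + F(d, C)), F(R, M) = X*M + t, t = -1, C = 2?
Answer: -580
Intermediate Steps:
X = ½ (X = (⅙)*3 = ½ ≈ 0.50000)
F(R, M) = -1 + M/2 (F(R, M) = M/2 - 1 = -1 + M/2)
T(d) = 8*d² (T(d) = 4*((d + d)*(d + (-1 + (½)*2))) = 4*((2*d)*(d + (-1 + 1))) = 4*((2*d)*(d + 0)) = 4*((2*d)*d) = 4*(2*d²) = 8*d²)
T(6) - 7*124 = 8*6² - 7*124 = 8*36 - 868 = 288 - 868 = -580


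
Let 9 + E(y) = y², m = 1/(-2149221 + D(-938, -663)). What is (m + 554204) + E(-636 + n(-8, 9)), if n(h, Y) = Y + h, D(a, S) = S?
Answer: 2058341939279/2149884 ≈ 9.5742e+5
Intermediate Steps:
m = -1/2149884 (m = 1/(-2149221 - 663) = 1/(-2149884) = -1/2149884 ≈ -4.6514e-7)
E(y) = -9 + y²
(m + 554204) + E(-636 + n(-8, 9)) = (-1/2149884 + 554204) + (-9 + (-636 + (9 - 8))²) = 1191474312335/2149884 + (-9 + (-636 + 1)²) = 1191474312335/2149884 + (-9 + (-635)²) = 1191474312335/2149884 + (-9 + 403225) = 1191474312335/2149884 + 403216 = 2058341939279/2149884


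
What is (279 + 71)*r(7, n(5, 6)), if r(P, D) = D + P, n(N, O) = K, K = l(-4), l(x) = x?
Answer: 1050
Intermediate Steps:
K = -4
n(N, O) = -4
(279 + 71)*r(7, n(5, 6)) = (279 + 71)*(-4 + 7) = 350*3 = 1050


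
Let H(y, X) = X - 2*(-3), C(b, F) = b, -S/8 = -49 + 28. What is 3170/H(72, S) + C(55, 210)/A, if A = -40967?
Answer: 64927910/3564129 ≈ 18.217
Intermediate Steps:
S = 168 (S = -8*(-49 + 28) = -8*(-21) = 168)
H(y, X) = 6 + X (H(y, X) = X + 6 = 6 + X)
3170/H(72, S) + C(55, 210)/A = 3170/(6 + 168) + 55/(-40967) = 3170/174 + 55*(-1/40967) = 3170*(1/174) - 55/40967 = 1585/87 - 55/40967 = 64927910/3564129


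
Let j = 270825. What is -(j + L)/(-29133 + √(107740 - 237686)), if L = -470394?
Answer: -5814043677/848861635 - 199569*I*√129946/848861635 ≈ -6.8492 - 0.08475*I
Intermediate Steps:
-(j + L)/(-29133 + √(107740 - 237686)) = -(270825 - 470394)/(-29133 + √(107740 - 237686)) = -(-199569)/(-29133 + √(-129946)) = -(-199569)/(-29133 + I*√129946) = 199569/(-29133 + I*√129946)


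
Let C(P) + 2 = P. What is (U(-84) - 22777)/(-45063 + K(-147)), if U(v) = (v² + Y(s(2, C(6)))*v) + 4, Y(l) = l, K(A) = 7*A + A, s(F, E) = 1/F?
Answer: 5253/15413 ≈ 0.34082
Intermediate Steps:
C(P) = -2 + P
K(A) = 8*A
U(v) = 4 + v² + v/2 (U(v) = (v² + v/2) + 4 = 4 + v² + v/2)
(U(-84) - 22777)/(-45063 + K(-147)) = ((4 + (-84)² + (½)*(-84)) - 22777)/(-45063 + 8*(-147)) = ((4 + 7056 - 42) - 22777)/(-45063 - 1176) = (7018 - 22777)/(-46239) = -15759*(-1/46239) = 5253/15413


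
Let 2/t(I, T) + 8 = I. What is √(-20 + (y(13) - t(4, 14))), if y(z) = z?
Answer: I*√26/2 ≈ 2.5495*I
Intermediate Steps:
t(I, T) = 2/(-8 + I)
√(-20 + (y(13) - t(4, 14))) = √(-20 + (13 - 2/(-8 + 4))) = √(-20 + (13 - 2/(-4))) = √(-20 + (13 - 2*(-1)/4)) = √(-20 + (13 - 1*(-½))) = √(-20 + (13 + ½)) = √(-20 + 27/2) = √(-13/2) = I*√26/2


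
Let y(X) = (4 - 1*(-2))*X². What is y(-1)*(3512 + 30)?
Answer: 21252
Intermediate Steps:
y(X) = 6*X² (y(X) = (4 + 2)*X² = 6*X²)
y(-1)*(3512 + 30) = (6*(-1)²)*(3512 + 30) = (6*1)*3542 = 6*3542 = 21252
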